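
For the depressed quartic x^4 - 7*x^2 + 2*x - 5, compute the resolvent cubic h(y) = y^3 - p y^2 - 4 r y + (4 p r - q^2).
h(y) = y^3 + 7*y^2 + 20*y + 136

Identify coefficients: p = -7, q = 2, r = -5.
Plug into h(y) = y^3 - p y^2 - 4 r y + (4 p r - q^2):
  h(y) = y^3 - (-7) y^2 - 4*(-5) y + (4*(-7)*(-5) - (2)^2)
       = y^3 + (7) y^2 + (20) y + (136).
Simplifying: h(y) = y^3 + 7*y^2 + 20*y + 136.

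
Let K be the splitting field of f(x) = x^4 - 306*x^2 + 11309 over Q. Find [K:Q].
[K:Q] = 4

f factors as (x^2 - 43)(x^2 - 263); the splitting field is K = Q(sqrt(43), sqrt(263)). Since 43, 263, and 11309 are all non-squares in Q, the three subfields Q(sqrt(43)), Q(sqrt(263)), Q(sqrt(11309)) are distinct degree-2 extensions, so [K:Q] = 4 (Klein four Galois group).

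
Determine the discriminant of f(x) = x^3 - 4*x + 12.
Δ = -3632

For a depressed cubic x^3 + p x + q the discriminant is Δ = -4 p^3 - 27 q^2 = -4*(-4)^3 - 27*(12)^2 = 256 - 3888 = -3632.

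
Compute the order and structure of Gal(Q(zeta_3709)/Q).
|Gal(Q(zeta_3709)/Q)| = phi(3709) = 3708; group ≅ (Z/3709Z)^* ≅ Z/3708Z

The n-th cyclotomic polynomial Φ_3709(x) is the minimal polynomial of zeta_3709 over Q and has degree phi(3709) = 3708. So Q(zeta_3709) is a degree-3708 Galois extension with Galois group (Z/3709Z)^*. (Z/3709Z)^* is cyclic since 3709 is an odd prime power (or 4). Hence Gal(Q(zeta_3709)/Q) ≅ Z/3708Z.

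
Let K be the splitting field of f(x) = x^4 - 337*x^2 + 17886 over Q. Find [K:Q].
[K:Q] = 4

f factors as (x^2 - 66)(x^2 - 271); the splitting field is K = Q(sqrt(66), sqrt(271)). Since 66, 271, and 17886 are all non-squares in Q, the three subfields Q(sqrt(66)), Q(sqrt(271)), Q(sqrt(17886)) are distinct degree-2 extensions, so [K:Q] = 4 (Klein four Galois group).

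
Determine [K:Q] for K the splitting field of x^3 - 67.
[K:Q] = 6

x^3 - 67 has one real root r = 67^(1/3) and two complex roots r*zeta_3, r*zeta_3^2 where zeta_3 = e^(2*pi*i/3). The splitting field is Q(r, zeta_3). [Q(r):Q] = 3 and [Q(zeta_3):Q] = 2 with gcd = 1, so [Q(r, zeta_3):Q] = 3 * 2 = 6.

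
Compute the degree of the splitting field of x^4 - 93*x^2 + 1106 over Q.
[K:Q] = 4

f factors as (x^2 - 79)(x^2 - 14); the splitting field is K = Q(sqrt(79), sqrt(14)). Since 79, 14, and 1106 are all non-squares in Q, the three subfields Q(sqrt(79)), Q(sqrt(14)), Q(sqrt(1106)) are distinct degree-2 extensions, so [K:Q] = 4 (Klein four Galois group).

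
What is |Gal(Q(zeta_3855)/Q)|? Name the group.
|Gal(Q(zeta_3855)/Q)| = phi(3855) = 2048; group ≅ (Z/3855Z)^* ≅ Z/2Z × Z/4Z × Z/256Z

The n-th cyclotomic polynomial Φ_3855(x) is the minimal polynomial of zeta_3855 over Q and has degree phi(3855) = 2048. So Q(zeta_3855) is a degree-2048 Galois extension with Galois group (Z/3855Z)^*. By CRT, (Z/3855Z)^* ≅ (Z/3Z)^* × (Z/5Z)^* × (Z/257Z)^*. Each prime-power unit group is (Z/3Z)^* ≅ Z/2Z; (Z/5Z)^* ≅ Z/4Z; (Z/257Z)^* ≅ Z/256Z. Hence Gal(Q(zeta_3855)/Q) ≅ Z/2Z × Z/4Z × Z/256Z.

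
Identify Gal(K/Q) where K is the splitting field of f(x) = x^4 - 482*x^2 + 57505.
Gal(K/Q) = V_4 (Klein four-group, Z/2Z × Z/2Z)

f factors as (x^2 - 265)(x^2 - 217), so the splitting field is K = Q(sqrt(265), sqrt(217)). The elements 265, 217, 57505 are all non-squares in Q, so sqrt(265) and sqrt(217) generate independent quadratic extensions. Thus [K:Q] = 4 and Gal(K/Q) is generated by the two order-2 automorphisms sqrt(265) ↦ -sqrt(265) and sqrt(217) ↦ -sqrt(217), giving V_4.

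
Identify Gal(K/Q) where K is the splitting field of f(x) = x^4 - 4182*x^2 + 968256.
Gal(K/Q) = Z/2Z (cyclic of order 2)

f factors as (x^2 - 3936)(x^2 - 246), so the splitting field is K = Q(sqrt(3936), sqrt(246)). The squarefree part of 3936 is 246 and the squarefree part of 246 is also 246, so sqrt(3936) and sqrt(246) are both rational multiples of sqrt(246). Hence Q(sqrt(3936)) = Q(sqrt(246)) = Q(sqrt(246)), and the splitting field collapses to a single degree-2 extension with Galois group Z/2Z.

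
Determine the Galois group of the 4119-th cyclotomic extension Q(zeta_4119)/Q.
|Gal(Q(zeta_4119)/Q)| = phi(4119) = 2744; group ≅ (Z/4119Z)^* ≅ Z/2Z × Z/1372Z

The n-th cyclotomic polynomial Φ_4119(x) is the minimal polynomial of zeta_4119 over Q and has degree phi(4119) = 2744. So Q(zeta_4119) is a degree-2744 Galois extension with Galois group (Z/4119Z)^*. By CRT, (Z/4119Z)^* ≅ (Z/3Z)^* × (Z/1373Z)^*. Each prime-power unit group is (Z/3Z)^* ≅ Z/2Z; (Z/1373Z)^* ≅ Z/1372Z. Hence Gal(Q(zeta_4119)/Q) ≅ Z/2Z × Z/1372Z.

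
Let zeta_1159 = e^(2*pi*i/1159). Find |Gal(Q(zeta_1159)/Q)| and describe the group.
|Gal(Q(zeta_1159)/Q)| = phi(1159) = 1080; group ≅ (Z/1159Z)^* ≅ Z/18Z × Z/60Z

The n-th cyclotomic polynomial Φ_1159(x) is the minimal polynomial of zeta_1159 over Q and has degree phi(1159) = 1080. So Q(zeta_1159) is a degree-1080 Galois extension with Galois group (Z/1159Z)^*. By CRT, (Z/1159Z)^* ≅ (Z/19Z)^* × (Z/61Z)^*. Each prime-power unit group is (Z/19Z)^* ≅ Z/18Z; (Z/61Z)^* ≅ Z/60Z. Hence Gal(Q(zeta_1159)/Q) ≅ Z/18Z × Z/60Z.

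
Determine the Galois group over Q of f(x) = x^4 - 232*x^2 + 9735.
Gal(K/Q) = V_4 (Klein four-group, Z/2Z × Z/2Z)

f factors as (x^2 - 55)(x^2 - 177), so the splitting field is K = Q(sqrt(55), sqrt(177)). The elements 55, 177, 9735 are all non-squares in Q, so sqrt(55) and sqrt(177) generate independent quadratic extensions. Thus [K:Q] = 4 and Gal(K/Q) is generated by the two order-2 automorphisms sqrt(55) ↦ -sqrt(55) and sqrt(177) ↦ -sqrt(177), giving V_4.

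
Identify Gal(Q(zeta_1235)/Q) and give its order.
|Gal(Q(zeta_1235)/Q)| = phi(1235) = 864; group ≅ (Z/1235Z)^* ≅ Z/4Z × Z/12Z × Z/18Z

The n-th cyclotomic polynomial Φ_1235(x) is the minimal polynomial of zeta_1235 over Q and has degree phi(1235) = 864. So Q(zeta_1235) is a degree-864 Galois extension with Galois group (Z/1235Z)^*. By CRT, (Z/1235Z)^* ≅ (Z/5Z)^* × (Z/13Z)^* × (Z/19Z)^*. Each prime-power unit group is (Z/5Z)^* ≅ Z/4Z; (Z/13Z)^* ≅ Z/12Z; (Z/19Z)^* ≅ Z/18Z. Hence Gal(Q(zeta_1235)/Q) ≅ Z/4Z × Z/12Z × Z/18Z.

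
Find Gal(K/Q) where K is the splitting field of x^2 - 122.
Gal(K/Q) = Z/2Z (cyclic of order 2)

x^2 - 122 is irreducible over Q since 122 is not a rational square. The splitting field Q(sqrt(122)) has degree 2 over Q, and its unique nontrivial automorphism is sqrt(122) ↦ -sqrt(122). Hence Gal(Q(sqrt(122))/Q) = Z/2Z.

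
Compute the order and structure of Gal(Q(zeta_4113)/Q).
|Gal(Q(zeta_4113)/Q)| = phi(4113) = 2736; group ≅ (Z/4113Z)^* ≅ Z/6Z × Z/456Z

The n-th cyclotomic polynomial Φ_4113(x) is the minimal polynomial of zeta_4113 over Q and has degree phi(4113) = 2736. So Q(zeta_4113) is a degree-2736 Galois extension with Galois group (Z/4113Z)^*. By CRT, (Z/4113Z)^* ≅ (Z/9Z)^* × (Z/457Z)^*. Each prime-power unit group is (Z/9Z)^* ≅ Z/6Z; (Z/457Z)^* ≅ Z/456Z. Hence Gal(Q(zeta_4113)/Q) ≅ Z/6Z × Z/456Z.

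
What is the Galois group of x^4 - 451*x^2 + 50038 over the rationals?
Gal(K/Q) = V_4 (Klein four-group, Z/2Z × Z/2Z)

f factors as (x^2 - 197)(x^2 - 254), so the splitting field is K = Q(sqrt(197), sqrt(254)). The elements 197, 254, 50038 are all non-squares in Q, so sqrt(197) and sqrt(254) generate independent quadratic extensions. Thus [K:Q] = 4 and Gal(K/Q) is generated by the two order-2 automorphisms sqrt(197) ↦ -sqrt(197) and sqrt(254) ↦ -sqrt(254), giving V_4.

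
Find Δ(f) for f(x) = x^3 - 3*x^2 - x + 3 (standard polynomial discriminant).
Δ = 256

For x^3 + a x^2 + b x + c the discriminant is Δ = 18 a b c - 4 a^3 c + a^2 b^2 - 4 b^3 - 27 c^2.
Plug a = -3, b = -1, c = 3:
  18*(-3)*(-1)*(3) - 4*(-3)^3*(3) + (-3)^2*(-1)^2 - 4*(-1)^3 - 27*(3)^2
  = 162 + (324) + 9 + (4) + (-243)
  = 256.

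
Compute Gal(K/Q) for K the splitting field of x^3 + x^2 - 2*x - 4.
Gal(K/Q) = S_3 (symmetric group of order 6)

Compute the discriminant of x^3 + (1)*x^2 + (-2)*x + (-4): Δ = -236. Since Δ is not a rational square, the Galois group is not contained in A_3; it must be the full S_3 (irreducibility of the cubic rules out anything smaller).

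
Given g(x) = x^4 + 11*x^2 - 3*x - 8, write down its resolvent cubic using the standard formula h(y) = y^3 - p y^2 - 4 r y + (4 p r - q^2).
h(y) = y^3 - 11*y^2 + 32*y - 361

Identify coefficients: p = 11, q = -3, r = -8.
Plug into h(y) = y^3 - p y^2 - 4 r y + (4 p r - q^2):
  h(y) = y^3 - (11) y^2 - 4*(-8) y + (4*(11)*(-8) - (-3)^2)
       = y^3 + (-11) y^2 + (32) y + (-361).
Simplifying: h(y) = y^3 - 11*y^2 + 32*y - 361.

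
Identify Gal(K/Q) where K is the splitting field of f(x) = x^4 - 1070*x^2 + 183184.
Gal(K/Q) = Z/2Z (cyclic of order 2)

f factors as (x^2 - 856)(x^2 - 214), so the splitting field is K = Q(sqrt(856), sqrt(214)). The squarefree part of 856 is 214 and the squarefree part of 214 is also 214, so sqrt(856) and sqrt(214) are both rational multiples of sqrt(214). Hence Q(sqrt(856)) = Q(sqrt(214)) = Q(sqrt(214)), and the splitting field collapses to a single degree-2 extension with Galois group Z/2Z.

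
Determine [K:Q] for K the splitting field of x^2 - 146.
[K:Q] = 2

The polynomial x^2 - 146 is irreducible over Q since 146 is not a perfect square. Its splitting field is Q(sqrt(146)), which has degree 2 over Q.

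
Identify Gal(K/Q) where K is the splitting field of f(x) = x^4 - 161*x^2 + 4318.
Gal(K/Q) = V_4 (Klein four-group, Z/2Z × Z/2Z)

f factors as (x^2 - 127)(x^2 - 34), so the splitting field is K = Q(sqrt(127), sqrt(34)). The elements 127, 34, 4318 are all non-squares in Q, so sqrt(127) and sqrt(34) generate independent quadratic extensions. Thus [K:Q] = 4 and Gal(K/Q) is generated by the two order-2 automorphisms sqrt(127) ↦ -sqrt(127) and sqrt(34) ↦ -sqrt(34), giving V_4.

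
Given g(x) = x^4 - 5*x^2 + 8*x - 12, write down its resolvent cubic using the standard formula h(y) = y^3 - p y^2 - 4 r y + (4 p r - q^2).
h(y) = y^3 + 5*y^2 + 48*y + 176

Identify coefficients: p = -5, q = 8, r = -12.
Plug into h(y) = y^3 - p y^2 - 4 r y + (4 p r - q^2):
  h(y) = y^3 - (-5) y^2 - 4*(-12) y + (4*(-5)*(-12) - (8)^2)
       = y^3 + (5) y^2 + (48) y + (176).
Simplifying: h(y) = y^3 + 5*y^2 + 48*y + 176.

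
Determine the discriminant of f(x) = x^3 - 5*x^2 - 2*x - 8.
Δ = -7036

For x^3 + a x^2 + b x + c the discriminant is Δ = 18 a b c - 4 a^3 c + a^2 b^2 - 4 b^3 - 27 c^2.
Plug a = -5, b = -2, c = -8:
  18*(-5)*(-2)*(-8) - 4*(-5)^3*(-8) + (-5)^2*(-2)^2 - 4*(-2)^3 - 27*(-8)^2
  = -1440 + (-4000) + 100 + (32) + (-1728)
  = -7036.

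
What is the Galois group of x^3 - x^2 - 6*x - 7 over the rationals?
Gal(K/Q) = S_3 (symmetric group of order 6)

Compute the discriminant of x^3 + (-1)*x^2 + (-6)*x + (-7): Δ = -1207. Since Δ is not a rational square, the Galois group is not contained in A_3; it must be the full S_3 (irreducibility of the cubic rules out anything smaller).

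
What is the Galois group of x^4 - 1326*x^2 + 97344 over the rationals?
Gal(K/Q) = Z/2Z (cyclic of order 2)

f factors as (x^2 - 78)(x^2 - 1248), so the splitting field is K = Q(sqrt(78), sqrt(1248)). The squarefree part of 78 is 78 and the squarefree part of 1248 is also 78, so sqrt(78) and sqrt(1248) are both rational multiples of sqrt(78). Hence Q(sqrt(78)) = Q(sqrt(1248)) = Q(sqrt(78)), and the splitting field collapses to a single degree-2 extension with Galois group Z/2Z.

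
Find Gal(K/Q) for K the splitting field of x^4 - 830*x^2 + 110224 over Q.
Gal(K/Q) = Z/2Z (cyclic of order 2)

f factors as (x^2 - 664)(x^2 - 166), so the splitting field is K = Q(sqrt(664), sqrt(166)). The squarefree part of 664 is 166 and the squarefree part of 166 is also 166, so sqrt(664) and sqrt(166) are both rational multiples of sqrt(166). Hence Q(sqrt(664)) = Q(sqrt(166)) = Q(sqrt(166)), and the splitting field collapses to a single degree-2 extension with Galois group Z/2Z.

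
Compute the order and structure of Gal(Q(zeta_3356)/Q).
|Gal(Q(zeta_3356)/Q)| = phi(3356) = 1676; group ≅ (Z/3356Z)^* ≅ Z/2Z × Z/838Z

The n-th cyclotomic polynomial Φ_3356(x) is the minimal polynomial of zeta_3356 over Q and has degree phi(3356) = 1676. So Q(zeta_3356) is a degree-1676 Galois extension with Galois group (Z/3356Z)^*. By CRT, (Z/3356Z)^* ≅ (Z/4Z)^* × (Z/839Z)^*. Each prime-power unit group is (Z/4Z)^* ≅ Z/2Z; (Z/839Z)^* ≅ Z/838Z. Hence Gal(Q(zeta_3356)/Q) ≅ Z/2Z × Z/838Z.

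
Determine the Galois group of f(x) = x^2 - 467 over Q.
Gal(K/Q) = Z/2Z (cyclic of order 2)

x^2 - 467 is irreducible over Q since 467 is not a rational square. The splitting field Q(sqrt(467)) has degree 2 over Q, and its unique nontrivial automorphism is sqrt(467) ↦ -sqrt(467). Hence Gal(Q(sqrt(467))/Q) = Z/2Z.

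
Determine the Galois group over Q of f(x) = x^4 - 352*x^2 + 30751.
Gal(K/Q) = V_4 (Klein four-group, Z/2Z × Z/2Z)

f factors as (x^2 - 161)(x^2 - 191), so the splitting field is K = Q(sqrt(161), sqrt(191)). The elements 161, 191, 30751 are all non-squares in Q, so sqrt(161) and sqrt(191) generate independent quadratic extensions. Thus [K:Q] = 4 and Gal(K/Q) is generated by the two order-2 automorphisms sqrt(161) ↦ -sqrt(161) and sqrt(191) ↦ -sqrt(191), giving V_4.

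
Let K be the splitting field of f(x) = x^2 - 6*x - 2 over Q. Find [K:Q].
[K:Q] = 2

The discriminant of x^2 + (-6)*x + (-2) is b^2 - 4c = 36 - (-8) = 44. Since 44 is not a perfect square in Q, the polynomial is irreducible over Q. Its two roots generate a degree-2 extension, so [K:Q] = 2.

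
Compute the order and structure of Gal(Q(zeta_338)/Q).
|Gal(Q(zeta_338)/Q)| = phi(338) = 156; group ≅ (Z/338Z)^* ≅ Z/156Z

The n-th cyclotomic polynomial Φ_338(x) is the minimal polynomial of zeta_338 over Q and has degree phi(338) = 156. So Q(zeta_338) is a degree-156 Galois extension with Galois group (Z/338Z)^*. By CRT, (Z/338Z)^* ≅ (Z/2Z)^* × (Z/169Z)^*. Each prime-power unit group is (Z/2Z)^* ≅ trivial group (order 1); (Z/169Z)^* ≅ Z/156Z. Hence Gal(Q(zeta_338)/Q) ≅ Z/156Z.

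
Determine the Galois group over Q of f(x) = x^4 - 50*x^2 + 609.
Gal(K/Q) = V_4 (Klein four-group, Z/2Z × Z/2Z)

f factors as (x^2 - 29)(x^2 - 21), so the splitting field is K = Q(sqrt(29), sqrt(21)). The elements 29, 21, 609 are all non-squares in Q, so sqrt(29) and sqrt(21) generate independent quadratic extensions. Thus [K:Q] = 4 and Gal(K/Q) is generated by the two order-2 automorphisms sqrt(29) ↦ -sqrt(29) and sqrt(21) ↦ -sqrt(21), giving V_4.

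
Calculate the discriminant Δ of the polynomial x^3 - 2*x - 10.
Δ = -2668

For a depressed cubic x^3 + p x + q the discriminant is Δ = -4 p^3 - 27 q^2 = -4*(-2)^3 - 27*(-10)^2 = 32 - 2700 = -2668.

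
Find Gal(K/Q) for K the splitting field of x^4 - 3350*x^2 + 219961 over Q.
Gal(K/Q) = Z/2Z (cyclic of order 2)

f factors as (x^2 - 3283)(x^2 - 67), so the splitting field is K = Q(sqrt(3283), sqrt(67)). The squarefree part of 3283 is 67 and the squarefree part of 67 is also 67, so sqrt(3283) and sqrt(67) are both rational multiples of sqrt(67). Hence Q(sqrt(3283)) = Q(sqrt(67)) = Q(sqrt(67)), and the splitting field collapses to a single degree-2 extension with Galois group Z/2Z.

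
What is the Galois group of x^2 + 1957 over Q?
Gal(K/Q) = Z/2Z (cyclic of order 2)

x^2 + 1957 is irreducible over Q since -1957 is not a rational square. The splitting field Q(sqrt(-1957)) has degree 2 over Q, and its unique nontrivial automorphism is sqrt(-1957) ↦ -sqrt(-1957). Hence Gal(Q(sqrt(-1957))/Q) = Z/2Z.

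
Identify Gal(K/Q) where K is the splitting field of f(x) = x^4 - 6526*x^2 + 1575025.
Gal(K/Q) = Z/2Z (cyclic of order 2)

f factors as (x^2 - 251)(x^2 - 6275), so the splitting field is K = Q(sqrt(251), sqrt(6275)). The squarefree part of 251 is 251 and the squarefree part of 6275 is also 251, so sqrt(251) and sqrt(6275) are both rational multiples of sqrt(251). Hence Q(sqrt(251)) = Q(sqrt(6275)) = Q(sqrt(251)), and the splitting field collapses to a single degree-2 extension with Galois group Z/2Z.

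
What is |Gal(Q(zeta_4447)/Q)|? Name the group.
|Gal(Q(zeta_4447)/Q)| = phi(4447) = 4446; group ≅ (Z/4447Z)^* ≅ Z/4446Z

The n-th cyclotomic polynomial Φ_4447(x) is the minimal polynomial of zeta_4447 over Q and has degree phi(4447) = 4446. So Q(zeta_4447) is a degree-4446 Galois extension with Galois group (Z/4447Z)^*. (Z/4447Z)^* is cyclic since 4447 is an odd prime power (or 4). Hence Gal(Q(zeta_4447)/Q) ≅ Z/4446Z.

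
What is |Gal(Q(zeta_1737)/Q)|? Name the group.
|Gal(Q(zeta_1737)/Q)| = phi(1737) = 1152; group ≅ (Z/1737Z)^* ≅ Z/6Z × Z/192Z

The n-th cyclotomic polynomial Φ_1737(x) is the minimal polynomial of zeta_1737 over Q and has degree phi(1737) = 1152. So Q(zeta_1737) is a degree-1152 Galois extension with Galois group (Z/1737Z)^*. By CRT, (Z/1737Z)^* ≅ (Z/9Z)^* × (Z/193Z)^*. Each prime-power unit group is (Z/9Z)^* ≅ Z/6Z; (Z/193Z)^* ≅ Z/192Z. Hence Gal(Q(zeta_1737)/Q) ≅ Z/6Z × Z/192Z.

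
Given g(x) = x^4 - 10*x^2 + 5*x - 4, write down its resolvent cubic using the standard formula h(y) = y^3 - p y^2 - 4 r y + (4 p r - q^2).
h(y) = y^3 + 10*y^2 + 16*y + 135

Identify coefficients: p = -10, q = 5, r = -4.
Plug into h(y) = y^3 - p y^2 - 4 r y + (4 p r - q^2):
  h(y) = y^3 - (-10) y^2 - 4*(-4) y + (4*(-10)*(-4) - (5)^2)
       = y^3 + (10) y^2 + (16) y + (135).
Simplifying: h(y) = y^3 + 10*y^2 + 16*y + 135.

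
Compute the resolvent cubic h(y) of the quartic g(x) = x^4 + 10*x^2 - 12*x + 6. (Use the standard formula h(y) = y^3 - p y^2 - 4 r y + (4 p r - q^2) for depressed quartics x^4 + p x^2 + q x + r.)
h(y) = y^3 - 10*y^2 - 24*y + 96

Identify coefficients: p = 10, q = -12, r = 6.
Plug into h(y) = y^3 - p y^2 - 4 r y + (4 p r - q^2):
  h(y) = y^3 - (10) y^2 - 4*(6) y + (4*(10)*(6) - (-12)^2)
       = y^3 + (-10) y^2 + (-24) y + (96).
Simplifying: h(y) = y^3 - 10*y^2 - 24*y + 96.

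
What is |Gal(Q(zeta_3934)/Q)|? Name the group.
|Gal(Q(zeta_3934)/Q)| = phi(3934) = 1680; group ≅ (Z/3934Z)^* ≅ Z/6Z × Z/280Z

The n-th cyclotomic polynomial Φ_3934(x) is the minimal polynomial of zeta_3934 over Q and has degree phi(3934) = 1680. So Q(zeta_3934) is a degree-1680 Galois extension with Galois group (Z/3934Z)^*. By CRT, (Z/3934Z)^* ≅ (Z/2Z)^* × (Z/7Z)^* × (Z/281Z)^*. Each prime-power unit group is (Z/2Z)^* ≅ trivial group (order 1); (Z/7Z)^* ≅ Z/6Z; (Z/281Z)^* ≅ Z/280Z. Hence Gal(Q(zeta_3934)/Q) ≅ Z/6Z × Z/280Z.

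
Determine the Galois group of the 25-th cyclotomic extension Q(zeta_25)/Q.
|Gal(Q(zeta_25)/Q)| = phi(25) = 20; group ≅ (Z/25Z)^* ≅ Z/20Z

The n-th cyclotomic polynomial Φ_25(x) is the minimal polynomial of zeta_25 over Q and has degree phi(25) = 20. So Q(zeta_25) is a degree-20 Galois extension with Galois group (Z/25Z)^*. (Z/25Z)^* is cyclic since 25 is an odd prime power (or 4). Hence Gal(Q(zeta_25)/Q) ≅ Z/20Z.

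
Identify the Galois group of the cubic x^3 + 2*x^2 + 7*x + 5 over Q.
Gal(K/Q) = S_3 (symmetric group of order 6)

Compute the discriminant of x^3 + (2)*x^2 + (7)*x + (5): Δ = -751. Since Δ is not a rational square, the Galois group is not contained in A_3; it must be the full S_3 (irreducibility of the cubic rules out anything smaller).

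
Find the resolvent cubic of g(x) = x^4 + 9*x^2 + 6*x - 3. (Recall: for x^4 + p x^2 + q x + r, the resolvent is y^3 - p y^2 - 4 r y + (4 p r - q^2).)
h(y) = y^3 - 9*y^2 + 12*y - 144

Identify coefficients: p = 9, q = 6, r = -3.
Plug into h(y) = y^3 - p y^2 - 4 r y + (4 p r - q^2):
  h(y) = y^3 - (9) y^2 - 4*(-3) y + (4*(9)*(-3) - (6)^2)
       = y^3 + (-9) y^2 + (12) y + (-144).
Simplifying: h(y) = y^3 - 9*y^2 + 12*y - 144.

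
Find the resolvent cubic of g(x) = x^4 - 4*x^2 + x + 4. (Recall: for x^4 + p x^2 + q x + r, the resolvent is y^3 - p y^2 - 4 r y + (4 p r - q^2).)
h(y) = y^3 + 4*y^2 - 16*y - 65

Identify coefficients: p = -4, q = 1, r = 4.
Plug into h(y) = y^3 - p y^2 - 4 r y + (4 p r - q^2):
  h(y) = y^3 - (-4) y^2 - 4*(4) y + (4*(-4)*(4) - (1)^2)
       = y^3 + (4) y^2 + (-16) y + (-65).
Simplifying: h(y) = y^3 + 4*y^2 - 16*y - 65.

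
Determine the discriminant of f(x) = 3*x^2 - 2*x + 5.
Δ = -56

For a quadratic a x^2 + b x + c the discriminant is Δ = b^2 - 4ac = (-2)^2 - 4*(3)*(5) = 4 - (60) = -56.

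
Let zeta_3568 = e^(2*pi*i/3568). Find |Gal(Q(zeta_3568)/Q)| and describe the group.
|Gal(Q(zeta_3568)/Q)| = phi(3568) = 1776; group ≅ (Z/3568Z)^* ≅ Z/2Z × Z/4Z × Z/222Z

The n-th cyclotomic polynomial Φ_3568(x) is the minimal polynomial of zeta_3568 over Q and has degree phi(3568) = 1776. So Q(zeta_3568) is a degree-1776 Galois extension with Galois group (Z/3568Z)^*. By CRT, (Z/3568Z)^* ≅ (Z/16Z)^* × (Z/223Z)^*. Each prime-power unit group is (Z/16Z)^* ≅ Z/2Z × Z/4Z; (Z/223Z)^* ≅ Z/222Z. Hence Gal(Q(zeta_3568)/Q) ≅ Z/2Z × Z/4Z × Z/222Z.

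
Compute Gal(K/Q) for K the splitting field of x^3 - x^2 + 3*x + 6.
Gal(K/Q) = S_3 (symmetric group of order 6)

Compute the discriminant of x^3 + (-1)*x^2 + (3)*x + (6): Δ = -1371. Since Δ is not a rational square, the Galois group is not contained in A_3; it must be the full S_3 (irreducibility of the cubic rules out anything smaller).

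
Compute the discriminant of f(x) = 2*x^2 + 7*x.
Δ = 49

For a quadratic a x^2 + b x + c the discriminant is Δ = b^2 - 4ac = (7)^2 - 4*(2)*(0) = 49 - (0) = 49.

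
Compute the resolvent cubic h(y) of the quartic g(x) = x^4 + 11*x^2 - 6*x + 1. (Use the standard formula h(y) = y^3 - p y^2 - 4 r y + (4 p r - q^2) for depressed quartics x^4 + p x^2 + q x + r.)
h(y) = y^3 - 11*y^2 - 4*y + 8

Identify coefficients: p = 11, q = -6, r = 1.
Plug into h(y) = y^3 - p y^2 - 4 r y + (4 p r - q^2):
  h(y) = y^3 - (11) y^2 - 4*(1) y + (4*(11)*(1) - (-6)^2)
       = y^3 + (-11) y^2 + (-4) y + (8).
Simplifying: h(y) = y^3 - 11*y^2 - 4*y + 8.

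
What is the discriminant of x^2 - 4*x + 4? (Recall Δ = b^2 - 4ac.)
Δ = 0

For a quadratic a x^2 + b x + c the discriminant is Δ = b^2 - 4ac = (-4)^2 - 4*(1)*(4) = 16 - (16) = 0.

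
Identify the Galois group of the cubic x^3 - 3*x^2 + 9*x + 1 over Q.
Gal(K/Q) = S_3 (symmetric group of order 6)

Compute the discriminant of x^3 + (-3)*x^2 + (9)*x + (1): Δ = -2592. Since Δ is not a rational square, the Galois group is not contained in A_3; it must be the full S_3 (irreducibility of the cubic rules out anything smaller).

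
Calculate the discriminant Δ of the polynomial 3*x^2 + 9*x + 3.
Δ = 45

For a quadratic a x^2 + b x + c the discriminant is Δ = b^2 - 4ac = (9)^2 - 4*(3)*(3) = 81 - (36) = 45.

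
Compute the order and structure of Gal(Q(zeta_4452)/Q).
|Gal(Q(zeta_4452)/Q)| = phi(4452) = 1248; group ≅ (Z/4452Z)^* ≅ Z/2Z × Z/2Z × Z/6Z × Z/52Z

The n-th cyclotomic polynomial Φ_4452(x) is the minimal polynomial of zeta_4452 over Q and has degree phi(4452) = 1248. So Q(zeta_4452) is a degree-1248 Galois extension with Galois group (Z/4452Z)^*. By CRT, (Z/4452Z)^* ≅ (Z/4Z)^* × (Z/3Z)^* × (Z/7Z)^* × (Z/53Z)^*. Each prime-power unit group is (Z/4Z)^* ≅ Z/2Z; (Z/3Z)^* ≅ Z/2Z; (Z/7Z)^* ≅ Z/6Z; (Z/53Z)^* ≅ Z/52Z. Hence Gal(Q(zeta_4452)/Q) ≅ Z/2Z × Z/2Z × Z/6Z × Z/52Z.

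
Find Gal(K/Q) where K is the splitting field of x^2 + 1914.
Gal(K/Q) = Z/2Z (cyclic of order 2)

x^2 + 1914 is irreducible over Q since -1914 is not a rational square. The splitting field Q(sqrt(-1914)) has degree 2 over Q, and its unique nontrivial automorphism is sqrt(-1914) ↦ -sqrt(-1914). Hence Gal(Q(sqrt(-1914))/Q) = Z/2Z.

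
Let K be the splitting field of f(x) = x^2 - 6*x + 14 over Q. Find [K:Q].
[K:Q] = 2

The discriminant of x^2 + (-6)*x + (14) is b^2 - 4c = 36 - (56) = -20. Since -20 is not a perfect square in Q, the polynomial is irreducible over Q. Its two roots generate a degree-2 extension, so [K:Q] = 2.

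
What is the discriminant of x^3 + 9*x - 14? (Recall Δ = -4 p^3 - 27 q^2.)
Δ = -8208

For a depressed cubic x^3 + p x + q the discriminant is Δ = -4 p^3 - 27 q^2 = -4*(9)^3 - 27*(-14)^2 = -2916 - 5292 = -8208.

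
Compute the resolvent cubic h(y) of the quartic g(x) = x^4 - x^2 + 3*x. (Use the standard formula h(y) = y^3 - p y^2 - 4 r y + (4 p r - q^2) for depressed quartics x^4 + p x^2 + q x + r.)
h(y) = y^3 + y^2 - 9

Identify coefficients: p = -1, q = 3, r = 0.
Plug into h(y) = y^3 - p y^2 - 4 r y + (4 p r - q^2):
  h(y) = y^3 - (-1) y^2 - 4*(0) y + (4*(-1)*(0) - (3)^2)
       = y^3 + (1) y^2 + (0) y + (-9).
Simplifying: h(y) = y^3 + y^2 - 9.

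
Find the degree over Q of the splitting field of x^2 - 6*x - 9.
[K:Q] = 2

The discriminant of x^2 + (-6)*x + (-9) is b^2 - 4c = 36 - (-36) = 72. Since 72 is not a perfect square in Q, the polynomial is irreducible over Q. Its two roots generate a degree-2 extension, so [K:Q] = 2.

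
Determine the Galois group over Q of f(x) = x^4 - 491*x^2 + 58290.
Gal(K/Q) = V_4 (Klein four-group, Z/2Z × Z/2Z)

f factors as (x^2 - 290)(x^2 - 201), so the splitting field is K = Q(sqrt(290), sqrt(201)). The elements 290, 201, 58290 are all non-squares in Q, so sqrt(290) and sqrt(201) generate independent quadratic extensions. Thus [K:Q] = 4 and Gal(K/Q) is generated by the two order-2 automorphisms sqrt(290) ↦ -sqrt(290) and sqrt(201) ↦ -sqrt(201), giving V_4.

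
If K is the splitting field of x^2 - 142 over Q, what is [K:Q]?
[K:Q] = 2

The polynomial x^2 - 142 is irreducible over Q since 142 is not a perfect square. Its splitting field is Q(sqrt(142)), which has degree 2 over Q.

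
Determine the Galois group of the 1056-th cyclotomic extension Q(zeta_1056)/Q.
|Gal(Q(zeta_1056)/Q)| = phi(1056) = 320; group ≅ (Z/1056Z)^* ≅ Z/2Z × Z/2Z × Z/8Z × Z/10Z

The n-th cyclotomic polynomial Φ_1056(x) is the minimal polynomial of zeta_1056 over Q and has degree phi(1056) = 320. So Q(zeta_1056) is a degree-320 Galois extension with Galois group (Z/1056Z)^*. By CRT, (Z/1056Z)^* ≅ (Z/32Z)^* × (Z/3Z)^* × (Z/11Z)^*. Each prime-power unit group is (Z/32Z)^* ≅ Z/2Z × Z/8Z; (Z/3Z)^* ≅ Z/2Z; (Z/11Z)^* ≅ Z/10Z. Hence Gal(Q(zeta_1056)/Q) ≅ Z/2Z × Z/2Z × Z/8Z × Z/10Z.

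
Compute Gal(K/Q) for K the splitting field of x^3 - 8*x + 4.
Gal(K/Q) = S_3 (symmetric group of order 6)

Compute the discriminant of x^3 + (0)*x^2 + (-8)*x + (4): Δ = 1616. Since Δ is not a rational square, the Galois group is not contained in A_3; it must be the full S_3 (irreducibility of the cubic rules out anything smaller).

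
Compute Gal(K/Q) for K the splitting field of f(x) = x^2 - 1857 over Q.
Gal(K/Q) = Z/2Z (cyclic of order 2)

x^2 - 1857 is irreducible over Q since 1857 is not a rational square. The splitting field Q(sqrt(1857)) has degree 2 over Q, and its unique nontrivial automorphism is sqrt(1857) ↦ -sqrt(1857). Hence Gal(Q(sqrt(1857))/Q) = Z/2Z.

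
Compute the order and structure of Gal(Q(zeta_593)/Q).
|Gal(Q(zeta_593)/Q)| = phi(593) = 592; group ≅ (Z/593Z)^* ≅ Z/592Z

The n-th cyclotomic polynomial Φ_593(x) is the minimal polynomial of zeta_593 over Q and has degree phi(593) = 592. So Q(zeta_593) is a degree-592 Galois extension with Galois group (Z/593Z)^*. (Z/593Z)^* is cyclic since 593 is an odd prime power (or 4). Hence Gal(Q(zeta_593)/Q) ≅ Z/592Z.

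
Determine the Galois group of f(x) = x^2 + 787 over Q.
Gal(K/Q) = Z/2Z (cyclic of order 2)

x^2 + 787 is irreducible over Q since -787 is not a rational square. The splitting field Q(sqrt(-787)) has degree 2 over Q, and its unique nontrivial automorphism is sqrt(-787) ↦ -sqrt(-787). Hence Gal(Q(sqrt(-787))/Q) = Z/2Z.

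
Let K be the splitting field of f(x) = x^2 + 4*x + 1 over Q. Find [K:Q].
[K:Q] = 2

The discriminant of x^2 + (4)*x + (1) is b^2 - 4c = 16 - (4) = 12. Since 12 is not a perfect square in Q, the polynomial is irreducible over Q. Its two roots generate a degree-2 extension, so [K:Q] = 2.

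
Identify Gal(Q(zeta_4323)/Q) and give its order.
|Gal(Q(zeta_4323)/Q)| = phi(4323) = 2600; group ≅ (Z/4323Z)^* ≅ Z/2Z × Z/10Z × Z/130Z

The n-th cyclotomic polynomial Φ_4323(x) is the minimal polynomial of zeta_4323 over Q and has degree phi(4323) = 2600. So Q(zeta_4323) is a degree-2600 Galois extension with Galois group (Z/4323Z)^*. By CRT, (Z/4323Z)^* ≅ (Z/3Z)^* × (Z/11Z)^* × (Z/131Z)^*. Each prime-power unit group is (Z/3Z)^* ≅ Z/2Z; (Z/11Z)^* ≅ Z/10Z; (Z/131Z)^* ≅ Z/130Z. Hence Gal(Q(zeta_4323)/Q) ≅ Z/2Z × Z/10Z × Z/130Z.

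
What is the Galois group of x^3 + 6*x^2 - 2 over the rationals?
Gal(K/Q) = S_3 (symmetric group of order 6)

Compute the discriminant of x^3 + (6)*x^2 + (0)*x + (-2): Δ = 1620. Since Δ is not a rational square, the Galois group is not contained in A_3; it must be the full S_3 (irreducibility of the cubic rules out anything smaller).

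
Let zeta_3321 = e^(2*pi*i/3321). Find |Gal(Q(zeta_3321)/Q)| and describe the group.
|Gal(Q(zeta_3321)/Q)| = phi(3321) = 2160; group ≅ (Z/3321Z)^* ≅ Z/40Z × Z/54Z

The n-th cyclotomic polynomial Φ_3321(x) is the minimal polynomial of zeta_3321 over Q and has degree phi(3321) = 2160. So Q(zeta_3321) is a degree-2160 Galois extension with Galois group (Z/3321Z)^*. By CRT, (Z/3321Z)^* ≅ (Z/81Z)^* × (Z/41Z)^*. Each prime-power unit group is (Z/81Z)^* ≅ Z/54Z; (Z/41Z)^* ≅ Z/40Z. Hence Gal(Q(zeta_3321)/Q) ≅ Z/40Z × Z/54Z.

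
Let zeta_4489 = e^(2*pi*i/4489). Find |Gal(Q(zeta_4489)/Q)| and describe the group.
|Gal(Q(zeta_4489)/Q)| = phi(4489) = 4422; group ≅ (Z/4489Z)^* ≅ Z/4422Z

The n-th cyclotomic polynomial Φ_4489(x) is the minimal polynomial of zeta_4489 over Q and has degree phi(4489) = 4422. So Q(zeta_4489) is a degree-4422 Galois extension with Galois group (Z/4489Z)^*. (Z/4489Z)^* is cyclic since 4489 is an odd prime power (or 4). Hence Gal(Q(zeta_4489)/Q) ≅ Z/4422Z.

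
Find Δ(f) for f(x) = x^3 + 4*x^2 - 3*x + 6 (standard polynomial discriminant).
Δ = -3552

For x^3 + a x^2 + b x + c the discriminant is Δ = 18 a b c - 4 a^3 c + a^2 b^2 - 4 b^3 - 27 c^2.
Plug a = 4, b = -3, c = 6:
  18*(4)*(-3)*(6) - 4*(4)^3*(6) + (4)^2*(-3)^2 - 4*(-3)^3 - 27*(6)^2
  = -1296 + (-1536) + 144 + (108) + (-972)
  = -3552.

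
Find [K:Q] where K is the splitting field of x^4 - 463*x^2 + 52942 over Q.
[K:Q] = 4

f factors as (x^2 - 206)(x^2 - 257); the splitting field is K = Q(sqrt(206), sqrt(257)). Since 206, 257, and 52942 are all non-squares in Q, the three subfields Q(sqrt(206)), Q(sqrt(257)), Q(sqrt(52942)) are distinct degree-2 extensions, so [K:Q] = 4 (Klein four Galois group).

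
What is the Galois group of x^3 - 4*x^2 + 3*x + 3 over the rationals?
Gal(K/Q) = S_3 (symmetric group of order 6)

Compute the discriminant of x^3 + (-4)*x^2 + (3)*x + (3): Δ = -87. Since Δ is not a rational square, the Galois group is not contained in A_3; it must be the full S_3 (irreducibility of the cubic rules out anything smaller).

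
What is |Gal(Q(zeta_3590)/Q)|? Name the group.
|Gal(Q(zeta_3590)/Q)| = phi(3590) = 1432; group ≅ (Z/3590Z)^* ≅ Z/4Z × Z/358Z

The n-th cyclotomic polynomial Φ_3590(x) is the minimal polynomial of zeta_3590 over Q and has degree phi(3590) = 1432. So Q(zeta_3590) is a degree-1432 Galois extension with Galois group (Z/3590Z)^*. By CRT, (Z/3590Z)^* ≅ (Z/2Z)^* × (Z/5Z)^* × (Z/359Z)^*. Each prime-power unit group is (Z/2Z)^* ≅ trivial group (order 1); (Z/5Z)^* ≅ Z/4Z; (Z/359Z)^* ≅ Z/358Z. Hence Gal(Q(zeta_3590)/Q) ≅ Z/4Z × Z/358Z.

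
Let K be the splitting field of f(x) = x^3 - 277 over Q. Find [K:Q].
[K:Q] = 6

x^3 - 277 has one real root r = 277^(1/3) and two complex roots r*zeta_3, r*zeta_3^2 where zeta_3 = e^(2*pi*i/3). The splitting field is Q(r, zeta_3). [Q(r):Q] = 3 and [Q(zeta_3):Q] = 2 with gcd = 1, so [Q(r, zeta_3):Q] = 3 * 2 = 6.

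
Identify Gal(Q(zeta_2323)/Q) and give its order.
|Gal(Q(zeta_2323)/Q)| = phi(2323) = 2200; group ≅ (Z/2323Z)^* ≅ Z/22Z × Z/100Z

The n-th cyclotomic polynomial Φ_2323(x) is the minimal polynomial of zeta_2323 over Q and has degree phi(2323) = 2200. So Q(zeta_2323) is a degree-2200 Galois extension with Galois group (Z/2323Z)^*. By CRT, (Z/2323Z)^* ≅ (Z/23Z)^* × (Z/101Z)^*. Each prime-power unit group is (Z/23Z)^* ≅ Z/22Z; (Z/101Z)^* ≅ Z/100Z. Hence Gal(Q(zeta_2323)/Q) ≅ Z/22Z × Z/100Z.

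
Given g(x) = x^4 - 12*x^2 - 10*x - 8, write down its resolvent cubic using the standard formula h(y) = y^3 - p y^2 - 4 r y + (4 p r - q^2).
h(y) = y^3 + 12*y^2 + 32*y + 284

Identify coefficients: p = -12, q = -10, r = -8.
Plug into h(y) = y^3 - p y^2 - 4 r y + (4 p r - q^2):
  h(y) = y^3 - (-12) y^2 - 4*(-8) y + (4*(-12)*(-8) - (-10)^2)
       = y^3 + (12) y^2 + (32) y + (284).
Simplifying: h(y) = y^3 + 12*y^2 + 32*y + 284.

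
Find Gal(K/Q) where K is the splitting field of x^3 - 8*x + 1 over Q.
Gal(K/Q) = S_3 (symmetric group of order 6)

Compute the discriminant of x^3 + (0)*x^2 + (-8)*x + (1): Δ = 2021. Since Δ is not a rational square, the Galois group is not contained in A_3; it must be the full S_3 (irreducibility of the cubic rules out anything smaller).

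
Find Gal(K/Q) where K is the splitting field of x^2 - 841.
Gal(K/Q) = trivial group (order 1)

x^2 - 841 factors as (x - 29)(x + 29) over Q, so its splitting field is Q itself and the Galois group is trivial.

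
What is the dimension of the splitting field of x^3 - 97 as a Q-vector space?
[K:Q] = 6

x^3 - 97 has one real root r = 97^(1/3) and two complex roots r*zeta_3, r*zeta_3^2 where zeta_3 = e^(2*pi*i/3). The splitting field is Q(r, zeta_3). [Q(r):Q] = 3 and [Q(zeta_3):Q] = 2 with gcd = 1, so [Q(r, zeta_3):Q] = 3 * 2 = 6.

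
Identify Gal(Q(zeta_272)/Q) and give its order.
|Gal(Q(zeta_272)/Q)| = phi(272) = 128; group ≅ (Z/272Z)^* ≅ Z/2Z × Z/4Z × Z/16Z

The n-th cyclotomic polynomial Φ_272(x) is the minimal polynomial of zeta_272 over Q and has degree phi(272) = 128. So Q(zeta_272) is a degree-128 Galois extension with Galois group (Z/272Z)^*. By CRT, (Z/272Z)^* ≅ (Z/16Z)^* × (Z/17Z)^*. Each prime-power unit group is (Z/16Z)^* ≅ Z/2Z × Z/4Z; (Z/17Z)^* ≅ Z/16Z. Hence Gal(Q(zeta_272)/Q) ≅ Z/2Z × Z/4Z × Z/16Z.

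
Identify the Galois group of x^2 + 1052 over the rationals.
Gal(K/Q) = Z/2Z (cyclic of order 2)

x^2 + 1052 is irreducible over Q since -1052 is not a rational square. The splitting field Q(sqrt(-1052)) has degree 2 over Q, and its unique nontrivial automorphism is sqrt(-1052) ↦ -sqrt(-1052). Hence Gal(Q(sqrt(-1052))/Q) = Z/2Z.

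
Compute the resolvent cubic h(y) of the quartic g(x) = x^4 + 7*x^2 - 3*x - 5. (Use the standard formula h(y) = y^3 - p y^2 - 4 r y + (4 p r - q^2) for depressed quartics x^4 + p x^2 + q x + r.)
h(y) = y^3 - 7*y^2 + 20*y - 149

Identify coefficients: p = 7, q = -3, r = -5.
Plug into h(y) = y^3 - p y^2 - 4 r y + (4 p r - q^2):
  h(y) = y^3 - (7) y^2 - 4*(-5) y + (4*(7)*(-5) - (-3)^2)
       = y^3 + (-7) y^2 + (20) y + (-149).
Simplifying: h(y) = y^3 - 7*y^2 + 20*y - 149.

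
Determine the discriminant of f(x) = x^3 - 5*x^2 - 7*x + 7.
Δ = 9184

For x^3 + a x^2 + b x + c the discriminant is Δ = 18 a b c - 4 a^3 c + a^2 b^2 - 4 b^3 - 27 c^2.
Plug a = -5, b = -7, c = 7:
  18*(-5)*(-7)*(7) - 4*(-5)^3*(7) + (-5)^2*(-7)^2 - 4*(-7)^3 - 27*(7)^2
  = 4410 + (3500) + 1225 + (1372) + (-1323)
  = 9184.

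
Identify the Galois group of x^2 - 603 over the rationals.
Gal(K/Q) = Z/2Z (cyclic of order 2)

x^2 - 603 is irreducible over Q since 603 is not a rational square. The splitting field Q(sqrt(603)) has degree 2 over Q, and its unique nontrivial automorphism is sqrt(603) ↦ -sqrt(603). Hence Gal(Q(sqrt(603))/Q) = Z/2Z.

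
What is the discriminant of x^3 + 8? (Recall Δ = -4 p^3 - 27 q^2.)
Δ = -1728

For a depressed cubic x^3 + p x + q the discriminant is Δ = -4 p^3 - 27 q^2 = -4*(0)^3 - 27*(8)^2 = 0 - 1728 = -1728.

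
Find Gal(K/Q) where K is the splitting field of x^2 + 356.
Gal(K/Q) = Z/2Z (cyclic of order 2)

x^2 + 356 is irreducible over Q since -356 is not a rational square. The splitting field Q(sqrt(-356)) has degree 2 over Q, and its unique nontrivial automorphism is sqrt(-356) ↦ -sqrt(-356). Hence Gal(Q(sqrt(-356))/Q) = Z/2Z.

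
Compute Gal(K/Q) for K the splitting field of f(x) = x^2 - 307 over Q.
Gal(K/Q) = Z/2Z (cyclic of order 2)

x^2 - 307 is irreducible over Q since 307 is not a rational square. The splitting field Q(sqrt(307)) has degree 2 over Q, and its unique nontrivial automorphism is sqrt(307) ↦ -sqrt(307). Hence Gal(Q(sqrt(307))/Q) = Z/2Z.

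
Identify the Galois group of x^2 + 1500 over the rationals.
Gal(K/Q) = Z/2Z (cyclic of order 2)

x^2 + 1500 is irreducible over Q since -1500 is not a rational square. The splitting field Q(sqrt(-1500)) has degree 2 over Q, and its unique nontrivial automorphism is sqrt(-1500) ↦ -sqrt(-1500). Hence Gal(Q(sqrt(-1500))/Q) = Z/2Z.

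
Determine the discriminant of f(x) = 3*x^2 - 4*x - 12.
Δ = 160

For a quadratic a x^2 + b x + c the discriminant is Δ = b^2 - 4ac = (-4)^2 - 4*(3)*(-12) = 16 - (-144) = 160.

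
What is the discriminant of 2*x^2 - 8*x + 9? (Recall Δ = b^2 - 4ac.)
Δ = -8

For a quadratic a x^2 + b x + c the discriminant is Δ = b^2 - 4ac = (-8)^2 - 4*(2)*(9) = 64 - (72) = -8.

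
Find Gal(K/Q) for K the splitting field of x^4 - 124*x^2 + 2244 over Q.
Gal(K/Q) = V_4 (Klein four-group, Z/2Z × Z/2Z)

f factors as (x^2 - 22)(x^2 - 102), so the splitting field is K = Q(sqrt(22), sqrt(102)). The elements 22, 102, 2244 are all non-squares in Q, so sqrt(22) and sqrt(102) generate independent quadratic extensions. Thus [K:Q] = 4 and Gal(K/Q) is generated by the two order-2 automorphisms sqrt(22) ↦ -sqrt(22) and sqrt(102) ↦ -sqrt(102), giving V_4.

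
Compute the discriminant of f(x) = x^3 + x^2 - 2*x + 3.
Δ = -327

For x^3 + a x^2 + b x + c the discriminant is Δ = 18 a b c - 4 a^3 c + a^2 b^2 - 4 b^3 - 27 c^2.
Plug a = 1, b = -2, c = 3:
  18*(1)*(-2)*(3) - 4*(1)^3*(3) + (1)^2*(-2)^2 - 4*(-2)^3 - 27*(3)^2
  = -108 + (-12) + 4 + (32) + (-243)
  = -327.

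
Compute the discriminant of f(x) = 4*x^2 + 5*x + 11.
Δ = -151

For a quadratic a x^2 + b x + c the discriminant is Δ = b^2 - 4ac = (5)^2 - 4*(4)*(11) = 25 - (176) = -151.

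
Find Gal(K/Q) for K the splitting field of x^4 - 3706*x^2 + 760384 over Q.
Gal(K/Q) = Z/2Z (cyclic of order 2)

f factors as (x^2 - 3488)(x^2 - 218), so the splitting field is K = Q(sqrt(3488), sqrt(218)). The squarefree part of 3488 is 218 and the squarefree part of 218 is also 218, so sqrt(3488) and sqrt(218) are both rational multiples of sqrt(218). Hence Q(sqrt(3488)) = Q(sqrt(218)) = Q(sqrt(218)), and the splitting field collapses to a single degree-2 extension with Galois group Z/2Z.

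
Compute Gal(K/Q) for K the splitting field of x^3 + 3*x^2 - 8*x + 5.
Gal(K/Q) = S_3 (symmetric group of order 6)

Compute the discriminant of x^3 + (3)*x^2 + (-8)*x + (5): Δ = -751. Since Δ is not a rational square, the Galois group is not contained in A_3; it must be the full S_3 (irreducibility of the cubic rules out anything smaller).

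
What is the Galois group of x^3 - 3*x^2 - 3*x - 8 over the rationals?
Gal(K/Q) = S_3 (symmetric group of order 6)

Compute the discriminant of x^3 + (-3)*x^2 + (-3)*x + (-8): Δ = -3699. Since Δ is not a rational square, the Galois group is not contained in A_3; it must be the full S_3 (irreducibility of the cubic rules out anything smaller).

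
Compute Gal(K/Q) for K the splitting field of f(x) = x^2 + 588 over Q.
Gal(K/Q) = Z/2Z (cyclic of order 2)

x^2 + 588 is irreducible over Q since -588 is not a rational square. The splitting field Q(sqrt(-588)) has degree 2 over Q, and its unique nontrivial automorphism is sqrt(-588) ↦ -sqrt(-588). Hence Gal(Q(sqrt(-588))/Q) = Z/2Z.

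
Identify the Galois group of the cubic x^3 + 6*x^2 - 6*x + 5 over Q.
Gal(K/Q) = S_3 (symmetric group of order 6)

Compute the discriminant of x^3 + (6)*x^2 + (-6)*x + (5): Δ = -6075. Since Δ is not a rational square, the Galois group is not contained in A_3; it must be the full S_3 (irreducibility of the cubic rules out anything smaller).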